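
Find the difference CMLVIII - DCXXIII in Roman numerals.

CMLVIII = 958
DCXXIII = 623
958 - 623 = 335

CCCXXXV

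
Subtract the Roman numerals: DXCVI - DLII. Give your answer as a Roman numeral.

DXCVI = 596
DLII = 552
596 - 552 = 44

XLIV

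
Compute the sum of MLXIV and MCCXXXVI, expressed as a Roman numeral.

MLXIV = 1064
MCCXXXVI = 1236
1064 + 1236 = 2300

MMCCC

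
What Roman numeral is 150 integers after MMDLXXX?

MMDLXXX = 2580
2580 + 150 = 2730

MMDCCXXX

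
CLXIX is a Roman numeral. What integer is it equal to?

CLXIX: C=100, L=50, X=10, IX=9
100 + 50 + 10 + 9 = 169

169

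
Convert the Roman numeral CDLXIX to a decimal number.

CDLXIX: CD=400, L=50, X=10, IX=9
400 + 50 + 10 + 9 = 469

469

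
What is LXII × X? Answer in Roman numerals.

LXII = 62
X = 10
62 × 10 = 620

DCXX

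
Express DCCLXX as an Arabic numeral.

DCCLXX: D=500, C=100, C=100, L=50, X=10, X=10
500 + 100 + 100 + 50 + 10 + 10 = 770

770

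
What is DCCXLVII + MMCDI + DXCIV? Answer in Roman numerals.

DCCXLVII = 747, MMCDI = 2401, DXCIV = 594
747 + 2401 = 3148
3148 + 594 = 3742

MMMDCCXLII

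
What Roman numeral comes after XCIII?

XCIII = 93; next is 94

XCIV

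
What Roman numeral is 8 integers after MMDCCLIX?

MMDCCLIX = 2759
2759 + 8 = 2767

MMDCCLXVII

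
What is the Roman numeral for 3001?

Convert 3001 to Roman numerals:
  3001 contains 3×1000 (MMM)
  1 contains 1×1 (I)

MMMI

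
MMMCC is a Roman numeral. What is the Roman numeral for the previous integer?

MMMCC = 3200, so the previous integer is 3200 - 1 = 3199

MMMCXCIX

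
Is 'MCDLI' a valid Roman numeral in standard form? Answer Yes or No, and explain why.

'MCDLI': Check the rules: uses only the symbols I, V, X, L, C, D, M; no symbol is repeated more than three times in a row; V, L and D each appear at most once; the only place a smaller symbol precedes a larger one is the allowed subtractive pair CD, the symbol right after such a pair (if any) is smaller than the pair's first symbol, and otherwise the values never increase from left to right. Value: M (1000) + CD (400) + L (50) + I (1) = 1451. So it is a valid standard Roman numeral.

Yes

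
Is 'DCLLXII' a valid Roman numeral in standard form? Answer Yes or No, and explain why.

'DCLLXII': L should not appear more than once

No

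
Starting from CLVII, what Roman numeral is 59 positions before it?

CLVII = 157
157 - 59 = 98

XCVIII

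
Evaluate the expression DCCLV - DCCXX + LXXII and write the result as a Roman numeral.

DCCLV = 755, DCCXX = 720, LXXII = 72
755 - 720 = 35
35 + 72 = 107

CVII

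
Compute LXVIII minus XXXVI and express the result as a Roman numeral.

LXVIII = 68
XXXVI = 36
68 - 36 = 32

XXXII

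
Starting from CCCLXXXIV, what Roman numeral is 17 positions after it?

CCCLXXXIV = 384
384 + 17 = 401

CDI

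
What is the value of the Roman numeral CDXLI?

CDXLI: CD=400, XL=40, I=1
400 + 40 + 1 = 441

441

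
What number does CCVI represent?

CCVI: C=100, C=100, V=5, I=1
100 + 100 + 5 + 1 = 206

206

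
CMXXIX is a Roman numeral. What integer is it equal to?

CMXXIX: CM=900, X=10, X=10, IX=9
900 + 10 + 10 + 9 = 929

929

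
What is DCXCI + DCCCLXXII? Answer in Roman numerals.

DCXCI = 691
DCCCLXXII = 872
691 + 872 = 1563

MDLXIII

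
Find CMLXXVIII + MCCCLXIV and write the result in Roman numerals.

CMLXXVIII = 978
MCCCLXIV = 1364
978 + 1364 = 2342

MMCCCXLII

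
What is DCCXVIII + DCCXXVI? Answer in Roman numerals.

DCCXVIII = 718
DCCXXVI = 726
718 + 726 = 1444

MCDXLIV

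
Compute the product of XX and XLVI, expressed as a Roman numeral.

XX = 20
XLVI = 46
20 × 46 = 920

CMXX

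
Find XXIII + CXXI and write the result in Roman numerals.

XXIII = 23
CXXI = 121
23 + 121 = 144

CXLIV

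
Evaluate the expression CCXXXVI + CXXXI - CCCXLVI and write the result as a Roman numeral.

CCXXXVI = 236, CXXXI = 131, CCCXLVI = 346
236 + 131 = 367
367 - 346 = 21

XXI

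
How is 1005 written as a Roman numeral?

Convert 1005 to Roman numerals:
  1005 contains 1×1000 (M)
  5 contains 1×5 (V)

MV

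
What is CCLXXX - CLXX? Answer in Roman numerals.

CCLXXX = 280
CLXX = 170
280 - 170 = 110

CX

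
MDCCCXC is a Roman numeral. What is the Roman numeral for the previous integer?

MDCCCXC = 1890; previous is 1889

MDCCCLXXXIX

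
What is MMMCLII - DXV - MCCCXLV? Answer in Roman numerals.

MMMCLII = 3152, DXV = 515, MCCCXLV = 1345
3152 - 515 = 2637
2637 - 1345 = 1292

MCCXCII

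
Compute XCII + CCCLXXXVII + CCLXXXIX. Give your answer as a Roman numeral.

XCII = 92, CCCLXXXVII = 387, CCLXXXIX = 289
92 + 387 = 479
479 + 289 = 768

DCCLXVIII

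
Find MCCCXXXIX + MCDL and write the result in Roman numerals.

MCCCXXXIX = 1339
MCDL = 1450
1339 + 1450 = 2789

MMDCCLXXXIX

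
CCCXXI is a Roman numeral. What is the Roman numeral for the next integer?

CCCXXI = 321; next is 322

CCCXXII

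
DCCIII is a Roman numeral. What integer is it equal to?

DCCIII: D=500, C=100, C=100, I=1, I=1, I=1
500 + 100 + 100 + 1 + 1 + 1 = 703

703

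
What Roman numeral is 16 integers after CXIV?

CXIV = 114
114 + 16 = 130

CXXX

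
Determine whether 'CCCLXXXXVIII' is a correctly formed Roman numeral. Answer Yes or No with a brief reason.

'CCCLXXXXVIII': More than 3 consecutive X's

No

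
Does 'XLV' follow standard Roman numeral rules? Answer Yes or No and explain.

'XLV': Check the rules: uses only the symbols I, V, X, L, C, D, M; no symbol is repeated more than three times in a row; V, L and D each appear at most once; the only place a smaller symbol precedes a larger one is the allowed subtractive pair XL, the symbol right after such a pair (if any) is smaller than the pair's first symbol, and otherwise the values never increase from left to right. Value: XL (40) + V (5) = 45. So it is a valid standard Roman numeral.

Yes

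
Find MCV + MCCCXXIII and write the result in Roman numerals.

MCV = 1105
MCCCXXIII = 1323
1105 + 1323 = 2428

MMCDXXVIII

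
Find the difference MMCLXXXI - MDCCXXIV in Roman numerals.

MMCLXXXI = 2181
MDCCXXIV = 1724
2181 - 1724 = 457

CDLVII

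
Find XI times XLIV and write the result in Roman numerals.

XI = 11
XLIV = 44
11 × 44 = 484

CDLXXXIV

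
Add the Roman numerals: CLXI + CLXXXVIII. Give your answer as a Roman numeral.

CLXI = 161
CLXXXVIII = 188
161 + 188 = 349

CCCXLIX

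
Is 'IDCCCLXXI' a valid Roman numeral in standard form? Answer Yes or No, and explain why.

'IDCCCLXXI': Invalid subtractive combination: ID

No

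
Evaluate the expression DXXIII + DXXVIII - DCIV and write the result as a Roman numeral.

DXXIII = 523, DXXVIII = 528, DCIV = 604
523 + 528 = 1051
1051 - 604 = 447

CDXLVII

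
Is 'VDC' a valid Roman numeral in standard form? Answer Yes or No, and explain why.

'VDC': Invalid subtractive combination: VD

No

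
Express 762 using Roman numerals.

Convert 762 to Roman numerals:
  762 contains 1×500 (D)
  262 contains 2×100 (CC)
  62 contains 1×50 (L)
  12 contains 1×10 (X)
  2 contains 2×1 (II)

DCCLXII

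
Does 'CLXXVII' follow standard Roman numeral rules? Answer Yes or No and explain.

'CLXXVII': Check the rules: uses only the symbols I, V, X, L, C, D, M; no symbol is repeated more than three times in a row; V, L and D each appear at most once; no smaller symbol precedes a larger one (values never increase from left to right). Value: C (100) + L (50) + X (10) + X (10) + V (5) + I (1) + I (1) = 177. So it is a valid standard Roman numeral.

Yes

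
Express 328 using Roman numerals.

Convert 328 to Roman numerals:
  328 contains 3×100 (CCC)
  28 contains 2×10 (XX)
  8 contains 1×5 (V)
  3 contains 3×1 (III)

CCCXXVIII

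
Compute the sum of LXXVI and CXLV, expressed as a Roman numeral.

LXXVI = 76
CXLV = 145
76 + 145 = 221

CCXXI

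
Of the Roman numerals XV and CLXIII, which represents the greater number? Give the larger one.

XV = 15
CLXIII = 163
163 is larger

CLXIII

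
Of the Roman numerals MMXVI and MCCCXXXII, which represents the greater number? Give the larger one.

MMXVI = 2016
MCCCXXXII = 1332
2016 is larger

MMXVI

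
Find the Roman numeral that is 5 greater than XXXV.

XXXV = 35
35 + 5 = 40

XL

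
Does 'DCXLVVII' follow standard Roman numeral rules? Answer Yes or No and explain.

'DCXLVVII': V should not appear more than once

No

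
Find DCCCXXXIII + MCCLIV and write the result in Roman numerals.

DCCCXXXIII = 833
MCCLIV = 1254
833 + 1254 = 2087

MMLXXXVII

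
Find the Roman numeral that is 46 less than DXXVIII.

DXXVIII = 528
528 - 46 = 482

CDLXXXII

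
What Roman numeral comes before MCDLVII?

MCDLVII = 1457; previous is 1456

MCDLVI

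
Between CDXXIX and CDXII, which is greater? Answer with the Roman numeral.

CDXXIX = 429
CDXII = 412
429 is larger

CDXXIX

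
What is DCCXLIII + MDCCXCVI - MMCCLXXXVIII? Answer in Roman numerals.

DCCXLIII = 743, MDCCXCVI = 1796, MMCCLXXXVIII = 2288
743 + 1796 = 2539
2539 - 2288 = 251

CCLI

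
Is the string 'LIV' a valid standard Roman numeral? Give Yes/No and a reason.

'LIV': Check the rules: uses only the symbols I, V, X, L, C, D, M; no symbol is repeated more than three times in a row; V, L and D each appear at most once; the only place a smaller symbol precedes a larger one is the allowed subtractive pair IV, the symbol right after such a pair (if any) is smaller than the pair's first symbol, and otherwise the values never increase from left to right. Value: L (50) + IV (4) = 54. So it is a valid standard Roman numeral.

Yes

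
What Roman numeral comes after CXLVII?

CXLVII = 147; next is 148

CXLVIII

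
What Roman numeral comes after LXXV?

LXXV = 75; next is 76

LXXVI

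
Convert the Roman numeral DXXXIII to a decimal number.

DXXXIII: D=500, X=10, X=10, X=10, I=1, I=1, I=1
500 + 10 + 10 + 10 + 1 + 1 + 1 = 533

533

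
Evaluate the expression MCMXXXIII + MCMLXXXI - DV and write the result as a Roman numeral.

MCMXXXIII = 1933, MCMLXXXI = 1981, DV = 505
1933 + 1981 = 3914
3914 - 505 = 3409

MMMCDIX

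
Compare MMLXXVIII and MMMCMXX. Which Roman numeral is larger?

MMLXXVIII = 2078
MMMCMXX = 3920
3920 is larger

MMMCMXX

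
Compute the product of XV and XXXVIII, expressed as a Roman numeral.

XV = 15
XXXVIII = 38
15 × 38 = 570

DLXX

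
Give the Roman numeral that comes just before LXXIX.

LXXIX = 79, so the previous integer is 79 - 1 = 78

LXXVIII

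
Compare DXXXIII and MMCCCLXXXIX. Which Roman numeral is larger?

DXXXIII = 533
MMCCCLXXXIX = 2389
2389 is larger

MMCCCLXXXIX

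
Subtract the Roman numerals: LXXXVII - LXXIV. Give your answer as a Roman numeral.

LXXXVII = 87
LXXIV = 74
87 - 74 = 13

XIII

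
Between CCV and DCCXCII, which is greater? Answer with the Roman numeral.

CCV = 205
DCCXCII = 792
792 is larger

DCCXCII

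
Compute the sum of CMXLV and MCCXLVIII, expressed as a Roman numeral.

CMXLV = 945
MCCXLVIII = 1248
945 + 1248 = 2193

MMCXCIII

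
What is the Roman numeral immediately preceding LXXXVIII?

LXXXVIII = 88, so the previous integer is 88 - 1 = 87

LXXXVII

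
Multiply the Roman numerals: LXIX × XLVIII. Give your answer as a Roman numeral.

LXIX = 69
XLVIII = 48
69 × 48 = 3312

MMMCCCXII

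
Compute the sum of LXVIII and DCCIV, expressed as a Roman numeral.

LXVIII = 68
DCCIV = 704
68 + 704 = 772

DCCLXXII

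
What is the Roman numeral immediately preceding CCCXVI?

CCCXVI = 316, so the previous integer is 316 - 1 = 315

CCCXV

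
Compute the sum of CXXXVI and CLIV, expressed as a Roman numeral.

CXXXVI = 136
CLIV = 154
136 + 154 = 290

CCXC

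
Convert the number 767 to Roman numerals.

Convert 767 to Roman numerals:
  767 contains 1×500 (D)
  267 contains 2×100 (CC)
  67 contains 1×50 (L)
  17 contains 1×10 (X)
  7 contains 1×5 (V)
  2 contains 2×1 (II)

DCCLXVII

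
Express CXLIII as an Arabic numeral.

CXLIII: C=100, XL=40, I=1, I=1, I=1
100 + 40 + 1 + 1 + 1 = 143

143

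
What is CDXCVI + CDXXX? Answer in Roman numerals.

CDXCVI = 496
CDXXX = 430
496 + 430 = 926

CMXXVI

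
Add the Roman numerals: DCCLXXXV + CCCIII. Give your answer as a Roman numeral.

DCCLXXXV = 785
CCCIII = 303
785 + 303 = 1088

MLXXXVIII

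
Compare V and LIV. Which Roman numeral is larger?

V = 5
LIV = 54
54 is larger

LIV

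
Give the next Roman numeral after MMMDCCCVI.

MMMDCCCVI = 3806, so the next integer is 3806 + 1 = 3807

MMMDCCCVII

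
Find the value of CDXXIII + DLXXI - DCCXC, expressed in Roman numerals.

CDXXIII = 423, DLXXI = 571, DCCXC = 790
423 + 571 = 994
994 - 790 = 204

CCIV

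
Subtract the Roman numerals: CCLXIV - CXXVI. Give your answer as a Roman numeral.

CCLXIV = 264
CXXVI = 126
264 - 126 = 138

CXXXVIII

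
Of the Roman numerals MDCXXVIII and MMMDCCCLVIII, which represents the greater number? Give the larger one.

MDCXXVIII = 1628
MMMDCCCLVIII = 3858
3858 is larger

MMMDCCCLVIII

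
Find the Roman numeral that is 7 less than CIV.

CIV = 104
104 - 7 = 97

XCVII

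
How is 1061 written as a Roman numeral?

Convert 1061 to Roman numerals:
  1061 contains 1×1000 (M)
  61 contains 1×50 (L)
  11 contains 1×10 (X)
  1 contains 1×1 (I)

MLXI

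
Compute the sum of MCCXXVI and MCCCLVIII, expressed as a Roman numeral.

MCCXXVI = 1226
MCCCLVIII = 1358
1226 + 1358 = 2584

MMDLXXXIV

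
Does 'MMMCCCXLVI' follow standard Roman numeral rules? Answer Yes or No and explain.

'MMMCCCXLVI': Check the rules: uses only the symbols I, V, X, L, C, D, M; no symbol is repeated more than three times in a row; V, L and D each appear at most once; the only place a smaller symbol precedes a larger one is the allowed subtractive pair XL, the symbol right after such a pair (if any) is smaller than the pair's first symbol, and otherwise the values never increase from left to right. Value: M (1000) + M (1000) + M (1000) + C (100) + C (100) + C (100) + XL (40) + V (5) + I (1) = 3346. So it is a valid standard Roman numeral.

Yes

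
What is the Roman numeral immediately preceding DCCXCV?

DCCXCV = 795, so the previous integer is 795 - 1 = 794

DCCXCIV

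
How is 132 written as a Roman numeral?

Convert 132 to Roman numerals:
  132 contains 1×100 (C)
  32 contains 3×10 (XXX)
  2 contains 2×1 (II)

CXXXII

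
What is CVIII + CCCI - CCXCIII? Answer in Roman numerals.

CVIII = 108, CCCI = 301, CCXCIII = 293
108 + 301 = 409
409 - 293 = 116

CXVI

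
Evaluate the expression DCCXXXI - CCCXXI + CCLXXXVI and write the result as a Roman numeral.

DCCXXXI = 731, CCCXXI = 321, CCLXXXVI = 286
731 - 321 = 410
410 + 286 = 696

DCXCVI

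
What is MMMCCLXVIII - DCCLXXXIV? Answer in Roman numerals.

MMMCCLXVIII = 3268
DCCLXXXIV = 784
3268 - 784 = 2484

MMCDLXXXIV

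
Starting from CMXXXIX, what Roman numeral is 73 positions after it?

CMXXXIX = 939
939 + 73 = 1012

MXII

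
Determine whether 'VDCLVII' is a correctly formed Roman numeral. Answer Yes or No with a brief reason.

'VDCLVII': V should not appear more than once

No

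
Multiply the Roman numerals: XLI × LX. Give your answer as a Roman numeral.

XLI = 41
LX = 60
41 × 60 = 2460

MMCDLX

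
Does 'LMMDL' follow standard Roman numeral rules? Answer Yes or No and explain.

'LMMDL': L should not appear more than once

No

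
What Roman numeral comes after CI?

CI = 101; next is 102

CII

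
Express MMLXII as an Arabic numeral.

MMLXII: M=1000, M=1000, L=50, X=10, I=1, I=1
1000 + 1000 + 50 + 10 + 1 + 1 = 2062

2062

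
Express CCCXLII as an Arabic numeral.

CCCXLII: C=100, C=100, C=100, XL=40, I=1, I=1
100 + 100 + 100 + 40 + 1 + 1 = 342

342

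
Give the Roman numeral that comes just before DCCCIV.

DCCCIV = 804; previous is 803

DCCCIII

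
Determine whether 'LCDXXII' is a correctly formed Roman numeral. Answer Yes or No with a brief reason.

'LCDXXII': Invalid subtractive combination: LC

No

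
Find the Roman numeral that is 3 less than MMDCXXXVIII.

MMDCXXXVIII = 2638
2638 - 3 = 2635

MMDCXXXV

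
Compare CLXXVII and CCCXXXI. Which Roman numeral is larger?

CLXXVII = 177
CCCXXXI = 331
331 is larger

CCCXXXI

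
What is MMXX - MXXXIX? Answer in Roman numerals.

MMXX = 2020
MXXXIX = 1039
2020 - 1039 = 981

CMLXXXI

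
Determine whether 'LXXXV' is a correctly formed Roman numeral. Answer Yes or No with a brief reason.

'LXXXV': Check the rules: uses only the symbols I, V, X, L, C, D, M; no symbol is repeated more than three times in a row; V, L and D each appear at most once; no smaller symbol precedes a larger one (values never increase from left to right). Value: L (50) + X (10) + X (10) + X (10) + V (5) = 85. So it is a valid standard Roman numeral.

Yes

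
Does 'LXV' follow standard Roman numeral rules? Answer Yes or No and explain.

'LXV': Check the rules: uses only the symbols I, V, X, L, C, D, M; no symbol is repeated more than three times in a row; V, L and D each appear at most once; no smaller symbol precedes a larger one (values never increase from left to right). Value: L (50) + X (10) + V (5) = 65. So it is a valid standard Roman numeral.

Yes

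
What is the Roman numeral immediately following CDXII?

CDXII = 412, so the next integer is 412 + 1 = 413

CDXIII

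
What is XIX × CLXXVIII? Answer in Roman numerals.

XIX = 19
CLXXVIII = 178
19 × 178 = 3382

MMMCCCLXXXII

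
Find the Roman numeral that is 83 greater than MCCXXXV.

MCCXXXV = 1235
1235 + 83 = 1318

MCCCXVIII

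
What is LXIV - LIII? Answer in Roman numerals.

LXIV = 64
LIII = 53
64 - 53 = 11

XI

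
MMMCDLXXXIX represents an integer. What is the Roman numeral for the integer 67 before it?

MMMCDLXXXIX = 3489
3489 - 67 = 3422

MMMCDXXII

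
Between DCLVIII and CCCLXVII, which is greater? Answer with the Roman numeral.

DCLVIII = 658
CCCLXVII = 367
658 is larger

DCLVIII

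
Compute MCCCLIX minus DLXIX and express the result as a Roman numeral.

MCCCLIX = 1359
DLXIX = 569
1359 - 569 = 790

DCCXC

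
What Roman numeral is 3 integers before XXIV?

XXIV = 24
24 - 3 = 21

XXI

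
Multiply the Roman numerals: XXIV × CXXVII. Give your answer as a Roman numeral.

XXIV = 24
CXXVII = 127
24 × 127 = 3048

MMMXLVIII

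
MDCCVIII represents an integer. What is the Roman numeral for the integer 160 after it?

MDCCVIII = 1708
1708 + 160 = 1868

MDCCCLXVIII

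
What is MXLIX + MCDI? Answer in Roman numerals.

MXLIX = 1049
MCDI = 1401
1049 + 1401 = 2450

MMCDL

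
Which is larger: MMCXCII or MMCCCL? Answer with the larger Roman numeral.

MMCXCII = 2192
MMCCCL = 2350
2350 is larger

MMCCCL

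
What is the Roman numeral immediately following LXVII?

LXVII = 67; next is 68

LXVIII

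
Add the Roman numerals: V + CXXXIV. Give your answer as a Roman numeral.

V = 5
CXXXIV = 134
5 + 134 = 139

CXXXIX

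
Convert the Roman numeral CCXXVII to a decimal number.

CCXXVII: C=100, C=100, X=10, X=10, V=5, I=1, I=1
100 + 100 + 10 + 10 + 5 + 1 + 1 = 227

227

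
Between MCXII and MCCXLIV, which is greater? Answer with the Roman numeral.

MCXII = 1112
MCCXLIV = 1244
1244 is larger

MCCXLIV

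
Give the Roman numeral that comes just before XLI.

XLI = 41, so the previous integer is 41 - 1 = 40

XL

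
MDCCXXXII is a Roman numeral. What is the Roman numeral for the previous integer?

MDCCXXXII = 1732; previous is 1731

MDCCXXXI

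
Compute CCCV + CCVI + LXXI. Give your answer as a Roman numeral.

CCCV = 305, CCVI = 206, LXXI = 71
305 + 206 = 511
511 + 71 = 582

DLXXXII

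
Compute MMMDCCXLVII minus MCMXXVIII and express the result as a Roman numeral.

MMMDCCXLVII = 3747
MCMXXVIII = 1928
3747 - 1928 = 1819

MDCCCXIX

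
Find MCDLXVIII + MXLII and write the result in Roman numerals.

MCDLXVIII = 1468
MXLII = 1042
1468 + 1042 = 2510

MMDX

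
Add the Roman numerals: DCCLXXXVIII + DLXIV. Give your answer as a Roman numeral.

DCCLXXXVIII = 788
DLXIV = 564
788 + 564 = 1352

MCCCLII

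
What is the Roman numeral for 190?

Convert 190 to Roman numerals:
  190 contains 1×100 (C)
  90 contains 1×90 (XC)

CXC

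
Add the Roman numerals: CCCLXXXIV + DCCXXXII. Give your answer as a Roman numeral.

CCCLXXXIV = 384
DCCXXXII = 732
384 + 732 = 1116

MCXVI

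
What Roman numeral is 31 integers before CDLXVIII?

CDLXVIII = 468
468 - 31 = 437

CDXXXVII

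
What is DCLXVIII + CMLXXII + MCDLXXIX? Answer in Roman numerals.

DCLXVIII = 668, CMLXXII = 972, MCDLXXIX = 1479
668 + 972 = 1640
1640 + 1479 = 3119

MMMCXIX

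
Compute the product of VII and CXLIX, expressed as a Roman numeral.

VII = 7
CXLIX = 149
7 × 149 = 1043

MXLIII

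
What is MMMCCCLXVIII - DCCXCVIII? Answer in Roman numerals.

MMMCCCLXVIII = 3368
DCCXCVIII = 798
3368 - 798 = 2570

MMDLXX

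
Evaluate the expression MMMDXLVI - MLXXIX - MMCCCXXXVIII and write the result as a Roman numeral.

MMMDXLVI = 3546, MLXXIX = 1079, MMCCCXXXVIII = 2338
3546 - 1079 = 2467
2467 - 2338 = 129

CXXIX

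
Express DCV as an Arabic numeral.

DCV: D=500, C=100, V=5
500 + 100 + 5 = 605

605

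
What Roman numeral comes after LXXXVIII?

LXXXVIII = 88; next is 89

LXXXIX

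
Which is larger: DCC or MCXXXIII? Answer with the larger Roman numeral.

DCC = 700
MCXXXIII = 1133
1133 is larger

MCXXXIII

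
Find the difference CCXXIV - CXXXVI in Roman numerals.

CCXXIV = 224
CXXXVI = 136
224 - 136 = 88

LXXXVIII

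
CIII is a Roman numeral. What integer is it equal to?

CIII: C=100, I=1, I=1, I=1
100 + 1 + 1 + 1 = 103

103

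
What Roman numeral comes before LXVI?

LXVI = 66, so the previous integer is 66 - 1 = 65

LXV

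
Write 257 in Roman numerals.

Convert 257 to Roman numerals:
  257 contains 2×100 (CC)
  57 contains 1×50 (L)
  7 contains 1×5 (V)
  2 contains 2×1 (II)

CCLVII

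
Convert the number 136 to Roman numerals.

Convert 136 to Roman numerals:
  136 contains 1×100 (C)
  36 contains 3×10 (XXX)
  6 contains 1×5 (V)
  1 contains 1×1 (I)

CXXXVI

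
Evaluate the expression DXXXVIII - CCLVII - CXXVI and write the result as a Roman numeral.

DXXXVIII = 538, CCLVII = 257, CXXVI = 126
538 - 257 = 281
281 - 126 = 155

CLV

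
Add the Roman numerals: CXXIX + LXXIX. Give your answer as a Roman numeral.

CXXIX = 129
LXXIX = 79
129 + 79 = 208

CCVIII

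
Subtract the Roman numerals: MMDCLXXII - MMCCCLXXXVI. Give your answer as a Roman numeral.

MMDCLXXII = 2672
MMCCCLXXXVI = 2386
2672 - 2386 = 286

CCLXXXVI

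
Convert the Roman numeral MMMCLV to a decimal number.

MMMCLV: M=1000, M=1000, M=1000, C=100, L=50, V=5
1000 + 1000 + 1000 + 100 + 50 + 5 = 3155

3155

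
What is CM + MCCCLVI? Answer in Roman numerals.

CM = 900
MCCCLVI = 1356
900 + 1356 = 2256

MMCCLVI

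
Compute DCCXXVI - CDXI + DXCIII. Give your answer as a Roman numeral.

DCCXXVI = 726, CDXI = 411, DXCIII = 593
726 - 411 = 315
315 + 593 = 908

CMVIII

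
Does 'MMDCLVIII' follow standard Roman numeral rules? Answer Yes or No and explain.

'MMDCLVIII': Check the rules: uses only the symbols I, V, X, L, C, D, M; no symbol is repeated more than three times in a row; V, L and D each appear at most once; no smaller symbol precedes a larger one (values never increase from left to right). Value: M (1000) + M (1000) + D (500) + C (100) + L (50) + V (5) + I (1) + I (1) + I (1) = 2658. So it is a valid standard Roman numeral.

Yes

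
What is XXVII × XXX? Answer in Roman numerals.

XXVII = 27
XXX = 30
27 × 30 = 810

DCCCX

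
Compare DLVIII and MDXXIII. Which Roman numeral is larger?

DLVIII = 558
MDXXIII = 1523
1523 is larger

MDXXIII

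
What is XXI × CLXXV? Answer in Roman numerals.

XXI = 21
CLXXV = 175
21 × 175 = 3675

MMMDCLXXV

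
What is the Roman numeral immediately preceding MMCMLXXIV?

MMCMLXXIV = 2974; previous is 2973

MMCMLXXIII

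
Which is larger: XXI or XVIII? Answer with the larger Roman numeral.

XXI = 21
XVIII = 18
21 is larger

XXI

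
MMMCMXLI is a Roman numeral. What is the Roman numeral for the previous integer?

MMMCMXLI = 3941, so the previous integer is 3941 - 1 = 3940

MMMCMXL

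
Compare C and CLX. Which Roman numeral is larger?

C = 100
CLX = 160
160 is larger

CLX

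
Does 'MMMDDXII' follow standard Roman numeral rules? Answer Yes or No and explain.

'MMMDDXII': D should not appear more than once

No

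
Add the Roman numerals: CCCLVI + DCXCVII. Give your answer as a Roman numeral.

CCCLVI = 356
DCXCVII = 697
356 + 697 = 1053

MLIII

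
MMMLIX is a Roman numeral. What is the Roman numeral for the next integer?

MMMLIX = 3059, so the next integer is 3059 + 1 = 3060

MMMLX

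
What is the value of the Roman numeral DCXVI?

DCXVI: D=500, C=100, X=10, V=5, I=1
500 + 100 + 10 + 5 + 1 = 616

616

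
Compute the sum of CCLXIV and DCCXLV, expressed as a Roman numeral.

CCLXIV = 264
DCCXLV = 745
264 + 745 = 1009

MIX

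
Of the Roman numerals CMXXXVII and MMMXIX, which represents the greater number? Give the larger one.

CMXXXVII = 937
MMMXIX = 3019
3019 is larger

MMMXIX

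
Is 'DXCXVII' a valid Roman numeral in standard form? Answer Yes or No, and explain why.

'DXCXVII': X cannot come right after the subtractive pair XC: once X is subtracted in XC, the next symbol must be smaller than X

No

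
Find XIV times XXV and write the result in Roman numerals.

XIV = 14
XXV = 25
14 × 25 = 350

CCCL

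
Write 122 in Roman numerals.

Convert 122 to Roman numerals:
  122 contains 1×100 (C)
  22 contains 2×10 (XX)
  2 contains 2×1 (II)

CXXII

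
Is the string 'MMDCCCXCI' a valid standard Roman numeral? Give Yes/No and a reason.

'MMDCCCXCI': Check the rules: uses only the symbols I, V, X, L, C, D, M; no symbol is repeated more than three times in a row; V, L and D each appear at most once; the only place a smaller symbol precedes a larger one is the allowed subtractive pair XC, the symbol right after such a pair (if any) is smaller than the pair's first symbol, and otherwise the values never increase from left to right. Value: M (1000) + M (1000) + D (500) + C (100) + C (100) + C (100) + XC (90) + I (1) = 2891. So it is a valid standard Roman numeral.

Yes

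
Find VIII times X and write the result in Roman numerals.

VIII = 8
X = 10
8 × 10 = 80

LXXX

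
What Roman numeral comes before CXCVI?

CXCVI = 196; previous is 195

CXCV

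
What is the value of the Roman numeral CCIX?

CCIX: C=100, C=100, IX=9
100 + 100 + 9 = 209

209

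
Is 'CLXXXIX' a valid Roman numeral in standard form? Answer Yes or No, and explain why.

'CLXXXIX': Check the rules: uses only the symbols I, V, X, L, C, D, M; no symbol is repeated more than three times in a row; V, L and D each appear at most once; the only place a smaller symbol precedes a larger one is the allowed subtractive pair IX, the symbol right after such a pair (if any) is smaller than the pair's first symbol, and otherwise the values never increase from left to right. Value: C (100) + L (50) + X (10) + X (10) + X (10) + IX (9) = 189. So it is a valid standard Roman numeral.

Yes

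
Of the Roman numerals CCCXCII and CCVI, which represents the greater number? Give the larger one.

CCCXCII = 392
CCVI = 206
392 is larger

CCCXCII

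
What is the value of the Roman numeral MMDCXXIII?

MMDCXXIII: M=1000, M=1000, D=500, C=100, X=10, X=10, I=1, I=1, I=1
1000 + 1000 + 500 + 100 + 10 + 10 + 1 + 1 + 1 = 2623

2623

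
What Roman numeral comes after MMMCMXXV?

MMMCMXXV = 3925; next is 3926

MMMCMXXVI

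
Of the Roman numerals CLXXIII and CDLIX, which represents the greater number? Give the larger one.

CLXXIII = 173
CDLIX = 459
459 is larger

CDLIX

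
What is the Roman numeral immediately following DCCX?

DCCX = 710, so the next integer is 710 + 1 = 711

DCCXI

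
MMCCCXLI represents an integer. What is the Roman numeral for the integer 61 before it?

MMCCCXLI = 2341
2341 - 61 = 2280

MMCCLXXX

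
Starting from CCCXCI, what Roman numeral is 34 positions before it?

CCCXCI = 391
391 - 34 = 357

CCCLVII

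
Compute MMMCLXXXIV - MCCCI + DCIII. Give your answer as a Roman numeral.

MMMCLXXXIV = 3184, MCCCI = 1301, DCIII = 603
3184 - 1301 = 1883
1883 + 603 = 2486

MMCDLXXXVI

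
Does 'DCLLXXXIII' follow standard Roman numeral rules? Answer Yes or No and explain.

'DCLLXXXIII': L should not appear more than once

No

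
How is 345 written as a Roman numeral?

Convert 345 to Roman numerals:
  345 contains 3×100 (CCC)
  45 contains 1×40 (XL)
  5 contains 1×5 (V)

CCCXLV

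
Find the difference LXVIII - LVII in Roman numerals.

LXVIII = 68
LVII = 57
68 - 57 = 11

XI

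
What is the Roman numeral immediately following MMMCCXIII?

MMMCCXIII = 3213; next is 3214

MMMCCXIV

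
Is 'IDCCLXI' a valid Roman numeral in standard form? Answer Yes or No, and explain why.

'IDCCLXI': Invalid subtractive combination: ID

No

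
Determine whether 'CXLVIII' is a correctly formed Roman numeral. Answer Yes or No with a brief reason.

'CXLVIII': Check the rules: uses only the symbols I, V, X, L, C, D, M; no symbol is repeated more than three times in a row; V, L and D each appear at most once; the only place a smaller symbol precedes a larger one is the allowed subtractive pair XL, the symbol right after such a pair (if any) is smaller than the pair's first symbol, and otherwise the values never increase from left to right. Value: C (100) + XL (40) + V (5) + I (1) + I (1) + I (1) = 148. So it is a valid standard Roman numeral.

Yes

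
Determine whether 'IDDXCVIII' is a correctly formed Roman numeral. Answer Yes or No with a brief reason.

'IDDXCVIII': D should not appear more than once

No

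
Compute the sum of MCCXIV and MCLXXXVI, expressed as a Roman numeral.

MCCXIV = 1214
MCLXXXVI = 1186
1214 + 1186 = 2400

MMCD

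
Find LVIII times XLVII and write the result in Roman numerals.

LVIII = 58
XLVII = 47
58 × 47 = 2726

MMDCCXXVI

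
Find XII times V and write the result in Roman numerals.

XII = 12
V = 5
12 × 5 = 60

LX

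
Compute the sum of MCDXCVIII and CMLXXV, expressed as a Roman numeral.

MCDXCVIII = 1498
CMLXXV = 975
1498 + 975 = 2473

MMCDLXXIII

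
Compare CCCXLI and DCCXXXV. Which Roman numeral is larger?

CCCXLI = 341
DCCXXXV = 735
735 is larger

DCCXXXV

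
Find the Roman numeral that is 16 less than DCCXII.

DCCXII = 712
712 - 16 = 696

DCXCVI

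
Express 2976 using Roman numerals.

Convert 2976 to Roman numerals:
  2976 contains 2×1000 (MM)
  976 contains 1×900 (CM)
  76 contains 1×50 (L)
  26 contains 2×10 (XX)
  6 contains 1×5 (V)
  1 contains 1×1 (I)

MMCMLXXVI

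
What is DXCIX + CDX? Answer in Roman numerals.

DXCIX = 599
CDX = 410
599 + 410 = 1009

MIX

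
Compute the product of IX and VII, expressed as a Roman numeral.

IX = 9
VII = 7
9 × 7 = 63

LXIII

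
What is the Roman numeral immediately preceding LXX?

LXX = 70; previous is 69

LXIX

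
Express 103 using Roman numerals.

Convert 103 to Roman numerals:
  103 contains 1×100 (C)
  3 contains 3×1 (III)

CIII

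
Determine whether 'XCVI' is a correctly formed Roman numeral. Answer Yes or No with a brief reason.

'XCVI': Check the rules: uses only the symbols I, V, X, L, C, D, M; no symbol is repeated more than three times in a row; V, L and D each appear at most once; the only place a smaller symbol precedes a larger one is the allowed subtractive pair XC, the symbol right after such a pair (if any) is smaller than the pair's first symbol, and otherwise the values never increase from left to right. Value: XC (90) + V (5) + I (1) = 96. So it is a valid standard Roman numeral.

Yes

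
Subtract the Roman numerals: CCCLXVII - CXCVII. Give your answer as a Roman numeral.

CCCLXVII = 367
CXCVII = 197
367 - 197 = 170

CLXX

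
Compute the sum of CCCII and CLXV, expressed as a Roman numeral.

CCCII = 302
CLXV = 165
302 + 165 = 467

CDLXVII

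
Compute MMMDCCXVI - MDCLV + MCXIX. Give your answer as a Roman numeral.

MMMDCCXVI = 3716, MDCLV = 1655, MCXIX = 1119
3716 - 1655 = 2061
2061 + 1119 = 3180

MMMCLXXX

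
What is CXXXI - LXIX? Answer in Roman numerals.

CXXXI = 131
LXIX = 69
131 - 69 = 62

LXII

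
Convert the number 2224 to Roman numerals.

Convert 2224 to Roman numerals:
  2224 contains 2×1000 (MM)
  224 contains 2×100 (CC)
  24 contains 2×10 (XX)
  4 contains 1×4 (IV)

MMCCXXIV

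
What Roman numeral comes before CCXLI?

CCXLI = 241, so the previous integer is 241 - 1 = 240

CCXL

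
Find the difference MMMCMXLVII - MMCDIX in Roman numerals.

MMMCMXLVII = 3947
MMCDIX = 2409
3947 - 2409 = 1538

MDXXXVIII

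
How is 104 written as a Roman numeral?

Convert 104 to Roman numerals:
  104 contains 1×100 (C)
  4 contains 1×4 (IV)

CIV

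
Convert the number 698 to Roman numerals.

Convert 698 to Roman numerals:
  698 contains 1×500 (D)
  198 contains 1×100 (C)
  98 contains 1×90 (XC)
  8 contains 1×5 (V)
  3 contains 3×1 (III)

DCXCVIII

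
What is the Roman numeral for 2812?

Convert 2812 to Roman numerals:
  2812 contains 2×1000 (MM)
  812 contains 1×500 (D)
  312 contains 3×100 (CCC)
  12 contains 1×10 (X)
  2 contains 2×1 (II)

MMDCCCXII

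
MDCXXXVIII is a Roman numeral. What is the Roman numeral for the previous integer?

MDCXXXVIII = 1638; previous is 1637

MDCXXXVII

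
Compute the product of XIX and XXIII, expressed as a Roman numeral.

XIX = 19
XXIII = 23
19 × 23 = 437

CDXXXVII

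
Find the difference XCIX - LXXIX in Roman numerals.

XCIX = 99
LXXIX = 79
99 - 79 = 20

XX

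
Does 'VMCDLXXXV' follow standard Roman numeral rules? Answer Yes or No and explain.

'VMCDLXXXV': V should not appear more than once

No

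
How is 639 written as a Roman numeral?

Convert 639 to Roman numerals:
  639 contains 1×500 (D)
  139 contains 1×100 (C)
  39 contains 3×10 (XXX)
  9 contains 1×9 (IX)

DCXXXIX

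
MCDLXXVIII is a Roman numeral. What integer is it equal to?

MCDLXXVIII: M=1000, CD=400, L=50, X=10, X=10, V=5, I=1, I=1, I=1
1000 + 400 + 50 + 10 + 10 + 5 + 1 + 1 + 1 = 1478

1478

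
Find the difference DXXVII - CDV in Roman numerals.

DXXVII = 527
CDV = 405
527 - 405 = 122

CXXII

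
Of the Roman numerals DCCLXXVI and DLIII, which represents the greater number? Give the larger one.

DCCLXXVI = 776
DLIII = 553
776 is larger

DCCLXXVI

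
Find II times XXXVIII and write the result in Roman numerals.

II = 2
XXXVIII = 38
2 × 38 = 76

LXXVI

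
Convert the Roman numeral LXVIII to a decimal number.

LXVIII: L=50, X=10, V=5, I=1, I=1, I=1
50 + 10 + 5 + 1 + 1 + 1 = 68

68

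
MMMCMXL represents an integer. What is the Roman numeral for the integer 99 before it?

MMMCMXL = 3940
3940 - 99 = 3841

MMMDCCCXLI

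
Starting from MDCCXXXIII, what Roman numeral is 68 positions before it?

MDCCXXXIII = 1733
1733 - 68 = 1665

MDCLXV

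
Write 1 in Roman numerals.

Convert 1 to Roman numerals:
  1 contains 1×1 (I)

I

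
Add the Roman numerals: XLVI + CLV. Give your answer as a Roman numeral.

XLVI = 46
CLV = 155
46 + 155 = 201

CCI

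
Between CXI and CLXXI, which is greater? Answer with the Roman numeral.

CXI = 111
CLXXI = 171
171 is larger

CLXXI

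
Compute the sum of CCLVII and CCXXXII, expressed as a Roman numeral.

CCLVII = 257
CCXXXII = 232
257 + 232 = 489

CDLXXXIX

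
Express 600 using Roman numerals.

Convert 600 to Roman numerals:
  600 contains 1×500 (D)
  100 contains 1×100 (C)

DC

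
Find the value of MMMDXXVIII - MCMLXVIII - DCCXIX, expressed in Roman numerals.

MMMDXXVIII = 3528, MCMLXVIII = 1968, DCCXIX = 719
3528 - 1968 = 1560
1560 - 719 = 841

DCCCXLI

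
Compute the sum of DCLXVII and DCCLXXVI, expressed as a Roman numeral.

DCLXVII = 667
DCCLXXVI = 776
667 + 776 = 1443

MCDXLIII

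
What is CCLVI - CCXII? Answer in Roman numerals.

CCLVI = 256
CCXII = 212
256 - 212 = 44

XLIV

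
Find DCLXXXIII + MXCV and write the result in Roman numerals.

DCLXXXIII = 683
MXCV = 1095
683 + 1095 = 1778

MDCCLXXVIII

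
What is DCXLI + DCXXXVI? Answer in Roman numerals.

DCXLI = 641
DCXXXVI = 636
641 + 636 = 1277

MCCLXXVII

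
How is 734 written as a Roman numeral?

Convert 734 to Roman numerals:
  734 contains 1×500 (D)
  234 contains 2×100 (CC)
  34 contains 3×10 (XXX)
  4 contains 1×4 (IV)

DCCXXXIV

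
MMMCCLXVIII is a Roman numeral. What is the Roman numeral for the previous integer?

MMMCCLXVIII = 3268; previous is 3267

MMMCCLXVII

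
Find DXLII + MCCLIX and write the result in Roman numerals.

DXLII = 542
MCCLIX = 1259
542 + 1259 = 1801

MDCCCI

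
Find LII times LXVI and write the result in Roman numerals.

LII = 52
LXVI = 66
52 × 66 = 3432

MMMCDXXXII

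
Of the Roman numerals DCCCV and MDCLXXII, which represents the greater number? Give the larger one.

DCCCV = 805
MDCLXXII = 1672
1672 is larger

MDCLXXII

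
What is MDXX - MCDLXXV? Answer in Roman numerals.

MDXX = 1520
MCDLXXV = 1475
1520 - 1475 = 45

XLV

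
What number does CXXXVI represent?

CXXXVI: C=100, X=10, X=10, X=10, V=5, I=1
100 + 10 + 10 + 10 + 5 + 1 = 136

136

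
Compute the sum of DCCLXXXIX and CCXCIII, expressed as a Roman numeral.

DCCLXXXIX = 789
CCXCIII = 293
789 + 293 = 1082

MLXXXII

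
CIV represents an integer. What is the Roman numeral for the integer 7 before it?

CIV = 104
104 - 7 = 97

XCVII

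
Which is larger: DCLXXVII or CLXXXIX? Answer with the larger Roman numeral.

DCLXXVII = 677
CLXXXIX = 189
677 is larger

DCLXXVII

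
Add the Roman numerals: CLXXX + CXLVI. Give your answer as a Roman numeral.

CLXXX = 180
CXLVI = 146
180 + 146 = 326

CCCXXVI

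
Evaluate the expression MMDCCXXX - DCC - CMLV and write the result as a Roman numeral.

MMDCCXXX = 2730, DCC = 700, CMLV = 955
2730 - 700 = 2030
2030 - 955 = 1075

MLXXV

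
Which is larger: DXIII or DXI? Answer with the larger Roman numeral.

DXIII = 513
DXI = 511
513 is larger

DXIII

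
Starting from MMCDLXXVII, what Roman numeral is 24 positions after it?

MMCDLXXVII = 2477
2477 + 24 = 2501

MMDI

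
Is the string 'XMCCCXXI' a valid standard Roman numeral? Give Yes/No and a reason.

'XMCCCXXI': Invalid subtractive combination: XM

No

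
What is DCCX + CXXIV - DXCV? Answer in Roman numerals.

DCCX = 710, CXXIV = 124, DXCV = 595
710 + 124 = 834
834 - 595 = 239

CCXXXIX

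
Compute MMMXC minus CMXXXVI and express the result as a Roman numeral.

MMMXC = 3090
CMXXXVI = 936
3090 - 936 = 2154

MMCLIV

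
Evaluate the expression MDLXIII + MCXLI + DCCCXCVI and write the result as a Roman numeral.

MDLXIII = 1563, MCXLI = 1141, DCCCXCVI = 896
1563 + 1141 = 2704
2704 + 896 = 3600

MMMDC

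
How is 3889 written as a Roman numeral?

Convert 3889 to Roman numerals:
  3889 contains 3×1000 (MMM)
  889 contains 1×500 (D)
  389 contains 3×100 (CCC)
  89 contains 1×50 (L)
  39 contains 3×10 (XXX)
  9 contains 1×9 (IX)

MMMDCCCLXXXIX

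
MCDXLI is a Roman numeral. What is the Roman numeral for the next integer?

MCDXLI = 1441; next is 1442

MCDXLII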